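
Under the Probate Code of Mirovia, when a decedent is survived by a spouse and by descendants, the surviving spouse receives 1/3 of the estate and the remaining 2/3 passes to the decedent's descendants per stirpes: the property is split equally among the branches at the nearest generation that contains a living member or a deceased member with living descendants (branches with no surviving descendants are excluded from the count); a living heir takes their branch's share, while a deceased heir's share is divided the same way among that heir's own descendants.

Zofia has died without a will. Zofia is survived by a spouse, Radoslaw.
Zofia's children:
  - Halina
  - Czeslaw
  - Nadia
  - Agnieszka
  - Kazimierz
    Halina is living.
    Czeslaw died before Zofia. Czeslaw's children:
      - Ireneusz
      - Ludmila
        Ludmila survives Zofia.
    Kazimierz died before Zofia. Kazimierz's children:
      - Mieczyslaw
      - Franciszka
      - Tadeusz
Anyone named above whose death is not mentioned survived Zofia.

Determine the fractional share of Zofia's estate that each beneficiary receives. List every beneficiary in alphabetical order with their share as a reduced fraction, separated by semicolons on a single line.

Agnieszka 2/15; Franciszka 2/45; Halina 2/15; Ireneusz 1/15; Ludmila 1/15; Mieczyslaw 2/45; Nadia 2/15; Radoslaw 1/3; Tadeusz 2/45

Radoslaw, as surviving spouse, takes 1/3.
The remaining 2/3 passes to Zofia's descendants per stirpes.
The 2/3 is divided into 5 equal shares of 2/15 among Halina, Czeslaw, Nadia, Agnieszka, Kazimierz.
Halina is living and takes 2/15.
Czeslaw predeceased; the 2/15 allotted to Czeslaw's branch passes to Czeslaw's issue by representation.
The 2/15 is divided into 2 equal shares of 1/15 among Ireneusz, Ludmila.
Ireneusz is living and takes 1/15.
Ludmila is living and takes 1/15.
Nadia is living and takes 2/15.
Agnieszka is living and takes 2/15.
Kazimierz predeceased; the 2/15 allotted to Kazimierz's branch passes to Kazimierz's issue by representation.
The 2/15 is divided into 3 equal shares of 2/45 among Mieczyslaw, Franciszka, Tadeusz.
Mieczyslaw is living and takes 2/45.
Franciszka is living and takes 2/45.
Tadeusz is living and takes 2/45.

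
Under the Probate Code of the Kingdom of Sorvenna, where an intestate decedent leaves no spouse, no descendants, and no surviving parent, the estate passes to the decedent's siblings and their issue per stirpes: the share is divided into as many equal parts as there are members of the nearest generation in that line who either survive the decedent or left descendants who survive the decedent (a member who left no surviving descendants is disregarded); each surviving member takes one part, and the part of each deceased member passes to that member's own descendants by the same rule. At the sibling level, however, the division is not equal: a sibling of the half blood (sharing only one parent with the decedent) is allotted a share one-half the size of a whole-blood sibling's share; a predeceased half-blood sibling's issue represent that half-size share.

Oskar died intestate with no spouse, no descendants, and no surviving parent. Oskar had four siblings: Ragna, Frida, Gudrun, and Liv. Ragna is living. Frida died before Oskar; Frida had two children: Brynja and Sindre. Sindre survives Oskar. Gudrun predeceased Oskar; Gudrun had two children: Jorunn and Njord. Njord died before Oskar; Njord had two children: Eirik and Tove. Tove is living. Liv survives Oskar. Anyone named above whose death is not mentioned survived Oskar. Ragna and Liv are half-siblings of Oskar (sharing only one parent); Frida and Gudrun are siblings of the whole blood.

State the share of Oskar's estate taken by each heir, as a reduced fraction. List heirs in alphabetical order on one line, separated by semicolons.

No spouse, descendants, or parent survives, so the estate passes to Oskar's siblings per stirpes.
Half-blood siblings count for one-half the weight of whole-blood siblings at the initial division.
Dividing 1 in proportion to weights (total weight 3): Ragna (weight 1/2) → 1/6; Frida (weight 1) → 1/3; Gudrun (weight 1) → 1/3; Liv (weight 1/2) → 1/6.
Ragna is living and takes 1/6.
Frida predeceased; the 1/3 allotted to Frida's branch passes to Frida's issue by representation.
The 1/3 is divided into 2 equal shares of 1/6 among Brynja, Sindre.
Brynja is living and takes 1/6.
Sindre is living and takes 1/6.
Gudrun predeceased; the 1/3 allotted to Gudrun's branch passes to Gudrun's issue by representation.
The 1/3 is divided into 2 equal shares of 1/6 among Jorunn, Njord.
Jorunn is living and takes 1/6.
Njord predeceased; the 1/6 allotted to Njord's branch passes to Njord's issue by representation.
The 1/6 is divided into 2 equal shares of 1/12 among Eirik, Tove.
Eirik is living and takes 1/12.
Tove is living and takes 1/12.
Liv is living and takes 1/6.

Brynja 1/6; Eirik 1/12; Jorunn 1/6; Liv 1/6; Ragna 1/6; Sindre 1/6; Tove 1/12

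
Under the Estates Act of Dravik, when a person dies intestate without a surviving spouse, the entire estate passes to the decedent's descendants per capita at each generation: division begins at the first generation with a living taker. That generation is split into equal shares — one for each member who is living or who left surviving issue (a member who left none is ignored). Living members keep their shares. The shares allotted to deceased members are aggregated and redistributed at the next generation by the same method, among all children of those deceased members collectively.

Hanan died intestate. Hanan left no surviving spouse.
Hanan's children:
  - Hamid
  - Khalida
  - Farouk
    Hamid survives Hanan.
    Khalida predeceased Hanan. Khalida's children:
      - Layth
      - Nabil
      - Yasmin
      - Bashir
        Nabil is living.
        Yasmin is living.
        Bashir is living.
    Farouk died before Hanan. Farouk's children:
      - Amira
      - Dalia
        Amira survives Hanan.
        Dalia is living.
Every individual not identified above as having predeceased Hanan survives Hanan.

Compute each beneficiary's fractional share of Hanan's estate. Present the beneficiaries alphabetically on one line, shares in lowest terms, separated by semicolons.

Amira 1/9; Bashir 1/9; Dalia 1/9; Hamid 1/3; Layth 1/9; Nabil 1/9; Yasmin 1/9

There is no surviving spouse, so the entire estate passes to Hanan's descendants per capita at each generation.
At generation 1 (Hamid, Khalida, Farouk) there are 3 shares of (1)/3 = 1/3 each.
Living: Hamid — each takes 1/3.
Deceased: Khalida and Farouk. Their combined 2/3 is pooled and carried to generation 2.
At generation 2 (Layth, Nabil, Yasmin, Bashir, Amira, Dalia) there are 6 shares of (2/3)/6 = 1/9 each.
Living: Layth, Nabil, Yasmin, Bashir, Amira, and Dalia — each takes 1/9.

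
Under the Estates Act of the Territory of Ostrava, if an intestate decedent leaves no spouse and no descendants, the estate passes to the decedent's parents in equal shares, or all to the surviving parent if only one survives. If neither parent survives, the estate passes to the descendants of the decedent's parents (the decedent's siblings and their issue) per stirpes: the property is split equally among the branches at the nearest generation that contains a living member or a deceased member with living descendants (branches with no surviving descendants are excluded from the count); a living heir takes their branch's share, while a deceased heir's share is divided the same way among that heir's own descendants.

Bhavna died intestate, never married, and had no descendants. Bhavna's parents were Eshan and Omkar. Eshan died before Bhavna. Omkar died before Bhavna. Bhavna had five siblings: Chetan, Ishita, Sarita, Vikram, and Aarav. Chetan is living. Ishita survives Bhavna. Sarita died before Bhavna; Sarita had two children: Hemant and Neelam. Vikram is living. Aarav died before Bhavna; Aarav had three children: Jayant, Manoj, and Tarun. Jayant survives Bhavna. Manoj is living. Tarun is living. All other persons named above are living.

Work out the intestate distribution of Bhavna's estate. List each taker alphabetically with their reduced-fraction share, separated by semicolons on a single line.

Neither parent survives and there are no descendants, so the estate passes to Bhavna's siblings and their issue per stirpes.
The estate is divided into 5 equal shares of 1/5 among Chetan, Ishita, Sarita, Vikram, Aarav.
Chetan is living and takes 1/5.
Ishita is living and takes 1/5.
Sarita predeceased; the 1/5 allotted to Sarita's branch passes to Sarita's issue by representation.
The 1/5 is divided into 2 equal shares of 1/10 among Hemant, Neelam.
Hemant is living and takes 1/10.
Neelam is living and takes 1/10.
Vikram is living and takes 1/5.
Aarav predeceased; the 1/5 allotted to Aarav's branch passes to Aarav's issue by representation.
The 1/5 is divided into 3 equal shares of 1/15 among Jayant, Manoj, Tarun.
Jayant is living and takes 1/15.
Manoj is living and takes 1/15.
Tarun is living and takes 1/15.

Chetan 1/5; Hemant 1/10; Ishita 1/5; Jayant 1/15; Manoj 1/15; Neelam 1/10; Tarun 1/15; Vikram 1/5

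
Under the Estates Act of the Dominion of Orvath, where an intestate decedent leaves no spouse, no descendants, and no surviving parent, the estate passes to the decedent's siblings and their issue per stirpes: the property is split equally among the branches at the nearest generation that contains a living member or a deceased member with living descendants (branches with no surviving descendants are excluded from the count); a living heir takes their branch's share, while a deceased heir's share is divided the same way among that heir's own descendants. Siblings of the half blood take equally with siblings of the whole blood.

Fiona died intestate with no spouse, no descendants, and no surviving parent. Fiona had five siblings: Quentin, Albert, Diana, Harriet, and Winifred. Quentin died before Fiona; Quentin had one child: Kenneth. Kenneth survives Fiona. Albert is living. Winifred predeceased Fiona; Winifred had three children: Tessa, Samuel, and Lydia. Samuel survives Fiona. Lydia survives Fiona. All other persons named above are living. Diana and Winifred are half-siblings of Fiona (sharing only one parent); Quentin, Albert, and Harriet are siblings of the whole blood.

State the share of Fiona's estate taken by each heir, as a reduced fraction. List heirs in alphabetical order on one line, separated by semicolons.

Albert 1/5; Diana 1/5; Harriet 1/5; Kenneth 1/5; Lydia 1/15; Samuel 1/15; Tessa 1/15

No spouse, descendants, or parent survives, so the estate passes to Fiona's siblings per stirpes.
Half-blood and whole-blood siblings take equally under the stated rule.
The estate is divided into 5 equal shares of 1/5 among Quentin, Albert, Diana, Harriet, Winifred.
Quentin predeceased; the 1/5 allotted to Quentin's branch passes to Quentin's issue by representation.
Kenneth is the sole taker at this level and receives the full 1/5.
Albert is living and takes 1/5.
Diana is living and takes 1/5.
Harriet is living and takes 1/5.
Winifred predeceased; the 1/5 allotted to Winifred's branch passes to Winifred's issue by representation.
The 1/5 is divided into 3 equal shares of 1/15 among Tessa, Samuel, Lydia.
Tessa is living and takes 1/15.
Samuel is living and takes 1/15.
Lydia is living and takes 1/15.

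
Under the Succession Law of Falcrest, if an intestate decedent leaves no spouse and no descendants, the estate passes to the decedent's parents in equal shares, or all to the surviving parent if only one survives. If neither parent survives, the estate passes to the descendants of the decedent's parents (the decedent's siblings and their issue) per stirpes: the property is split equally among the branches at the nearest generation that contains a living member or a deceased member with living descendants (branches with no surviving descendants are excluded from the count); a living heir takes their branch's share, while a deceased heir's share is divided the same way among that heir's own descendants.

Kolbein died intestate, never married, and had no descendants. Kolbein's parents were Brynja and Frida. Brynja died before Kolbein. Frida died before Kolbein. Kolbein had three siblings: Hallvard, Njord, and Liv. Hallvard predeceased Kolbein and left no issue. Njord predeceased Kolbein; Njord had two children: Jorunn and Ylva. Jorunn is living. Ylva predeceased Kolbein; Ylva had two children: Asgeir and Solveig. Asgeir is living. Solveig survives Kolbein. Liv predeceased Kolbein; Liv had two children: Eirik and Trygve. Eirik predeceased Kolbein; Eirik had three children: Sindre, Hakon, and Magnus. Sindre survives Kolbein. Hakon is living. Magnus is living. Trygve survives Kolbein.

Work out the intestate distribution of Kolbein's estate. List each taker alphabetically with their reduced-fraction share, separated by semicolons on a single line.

Asgeir 1/8; Hakon 1/12; Jorunn 1/4; Magnus 1/12; Sindre 1/12; Solveig 1/8; Trygve 1/4

Neither parent survives and there are no descendants, so the estate passes to Kolbein's siblings and their issue per stirpes.
Hallvard left no surviving issue, so that branch lapses and is disregarded.
The estate is divided into 2 equal shares of 1/2 among Njord, Liv.
Njord predeceased; the 1/2 allotted to Njord's branch passes to Njord's issue by representation.
The 1/2 is divided into 2 equal shares of 1/4 among Jorunn, Ylva.
Jorunn is living and takes 1/4.
Ylva predeceased; the 1/4 allotted to Ylva's branch passes to Ylva's issue by representation.
The 1/4 is divided into 2 equal shares of 1/8 among Asgeir, Solveig.
Asgeir is living and takes 1/8.
Solveig is living and takes 1/8.
Liv predeceased; the 1/2 allotted to Liv's branch passes to Liv's issue by representation.
The 1/2 is divided into 2 equal shares of 1/4 among Eirik, Trygve.
Eirik predeceased; the 1/4 allotted to Eirik's branch passes to Eirik's issue by representation.
The 1/4 is divided into 3 equal shares of 1/12 among Sindre, Hakon, Magnus.
Sindre is living and takes 1/12.
Hakon is living and takes 1/12.
Magnus is living and takes 1/12.
Trygve is living and takes 1/4.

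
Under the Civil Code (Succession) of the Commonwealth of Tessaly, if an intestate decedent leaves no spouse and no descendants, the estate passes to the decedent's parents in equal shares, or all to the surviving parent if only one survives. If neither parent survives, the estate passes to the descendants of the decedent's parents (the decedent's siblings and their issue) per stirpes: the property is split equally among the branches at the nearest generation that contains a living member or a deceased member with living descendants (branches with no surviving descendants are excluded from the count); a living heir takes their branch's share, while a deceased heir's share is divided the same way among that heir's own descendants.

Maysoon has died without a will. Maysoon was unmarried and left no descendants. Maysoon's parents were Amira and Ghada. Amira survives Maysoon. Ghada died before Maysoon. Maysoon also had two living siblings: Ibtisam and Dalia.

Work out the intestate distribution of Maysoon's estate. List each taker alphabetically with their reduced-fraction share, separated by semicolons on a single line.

Only one parent, Amira, survives, so Amira takes the entire estate. The siblings take nothing because a surviving parent has priority.

Amira 1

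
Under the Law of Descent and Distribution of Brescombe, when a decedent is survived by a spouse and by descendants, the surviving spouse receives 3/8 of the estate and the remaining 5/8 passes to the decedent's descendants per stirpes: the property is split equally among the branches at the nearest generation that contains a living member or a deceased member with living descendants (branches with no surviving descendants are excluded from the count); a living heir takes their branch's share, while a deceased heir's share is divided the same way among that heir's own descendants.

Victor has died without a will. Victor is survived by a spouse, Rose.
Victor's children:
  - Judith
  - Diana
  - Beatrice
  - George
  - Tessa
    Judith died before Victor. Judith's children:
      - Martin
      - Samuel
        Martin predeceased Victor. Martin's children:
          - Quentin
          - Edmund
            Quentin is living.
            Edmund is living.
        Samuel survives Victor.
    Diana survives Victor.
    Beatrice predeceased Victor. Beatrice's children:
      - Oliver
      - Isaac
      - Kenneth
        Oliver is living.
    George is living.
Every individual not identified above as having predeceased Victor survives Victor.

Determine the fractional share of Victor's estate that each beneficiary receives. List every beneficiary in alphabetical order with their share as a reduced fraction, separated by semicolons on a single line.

Rose, as surviving spouse, takes 3/8.
The remaining 5/8 passes to Victor's descendants per stirpes.
The 5/8 is divided into 5 equal shares of 1/8 among Judith, Diana, Beatrice, George, Tessa.
Judith predeceased; the 1/8 allotted to Judith's branch passes to Judith's issue by representation.
The 1/8 is divided into 2 equal shares of 1/16 among Martin, Samuel.
Martin predeceased; the 1/16 allotted to Martin's branch passes to Martin's issue by representation.
The 1/16 is divided into 2 equal shares of 1/32 among Quentin, Edmund.
Quentin is living and takes 1/32.
Edmund is living and takes 1/32.
Samuel is living and takes 1/16.
Diana is living and takes 1/8.
Beatrice predeceased; the 1/8 allotted to Beatrice's branch passes to Beatrice's issue by representation.
The 1/8 is divided into 3 equal shares of 1/24 among Oliver, Isaac, Kenneth.
Oliver is living and takes 1/24.
Isaac is living and takes 1/24.
Kenneth is living and takes 1/24.
George is living and takes 1/8.
Tessa is living and takes 1/8.

Diana 1/8; Edmund 1/32; George 1/8; Isaac 1/24; Kenneth 1/24; Oliver 1/24; Quentin 1/32; Rose 3/8; Samuel 1/16; Tessa 1/8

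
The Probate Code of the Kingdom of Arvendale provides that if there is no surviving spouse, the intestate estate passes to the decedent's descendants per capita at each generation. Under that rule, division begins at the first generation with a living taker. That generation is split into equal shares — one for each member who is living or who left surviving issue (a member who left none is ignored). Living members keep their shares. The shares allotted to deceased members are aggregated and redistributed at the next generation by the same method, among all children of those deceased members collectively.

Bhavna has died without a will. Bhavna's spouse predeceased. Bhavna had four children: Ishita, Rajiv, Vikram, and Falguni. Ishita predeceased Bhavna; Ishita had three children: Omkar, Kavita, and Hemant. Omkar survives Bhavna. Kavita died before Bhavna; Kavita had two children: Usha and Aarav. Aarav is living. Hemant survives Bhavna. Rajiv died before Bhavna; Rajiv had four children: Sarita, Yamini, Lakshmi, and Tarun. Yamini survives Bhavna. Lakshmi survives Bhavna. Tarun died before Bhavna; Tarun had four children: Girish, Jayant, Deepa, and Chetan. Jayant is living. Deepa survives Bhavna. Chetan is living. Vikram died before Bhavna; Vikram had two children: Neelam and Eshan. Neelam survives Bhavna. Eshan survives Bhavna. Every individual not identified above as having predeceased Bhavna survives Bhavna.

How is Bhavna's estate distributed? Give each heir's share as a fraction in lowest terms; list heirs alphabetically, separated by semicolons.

There is no surviving spouse, so the entire estate passes to Bhavna's descendants per capita at each generation.
At generation 1 (Ishita, Rajiv, Vikram, Falguni) there are 4 shares of (1)/4 = 1/4 each.
Living: Falguni — each takes 1/4.
Deceased: Ishita, Rajiv, and Vikram. Their combined 3/4 is pooled and carried to generation 2.
At generation 2 (Omkar, Kavita, Hemant, Sarita, Yamini, Lakshmi, Tarun, Neelam, Eshan) there are 9 shares of (3/4)/9 = 1/12 each.
Living: Omkar, Hemant, Sarita, Yamini, Lakshmi, Neelam, and Eshan — each takes 1/12.
Deceased: Kavita and Tarun. Their combined 1/6 is pooled and carried to generation 3.
At generation 3 (Usha, Aarav, Girish, Jayant, Deepa, Chetan) there are 6 shares of (1/6)/6 = 1/36 each.
Living: Usha, Aarav, Girish, Jayant, Deepa, and Chetan — each takes 1/36.

Aarav 1/36; Chetan 1/36; Deepa 1/36; Eshan 1/12; Falguni 1/4; Girish 1/36; Hemant 1/12; Jayant 1/36; Lakshmi 1/12; Neelam 1/12; Omkar 1/12; Sarita 1/12; Usha 1/36; Yamini 1/12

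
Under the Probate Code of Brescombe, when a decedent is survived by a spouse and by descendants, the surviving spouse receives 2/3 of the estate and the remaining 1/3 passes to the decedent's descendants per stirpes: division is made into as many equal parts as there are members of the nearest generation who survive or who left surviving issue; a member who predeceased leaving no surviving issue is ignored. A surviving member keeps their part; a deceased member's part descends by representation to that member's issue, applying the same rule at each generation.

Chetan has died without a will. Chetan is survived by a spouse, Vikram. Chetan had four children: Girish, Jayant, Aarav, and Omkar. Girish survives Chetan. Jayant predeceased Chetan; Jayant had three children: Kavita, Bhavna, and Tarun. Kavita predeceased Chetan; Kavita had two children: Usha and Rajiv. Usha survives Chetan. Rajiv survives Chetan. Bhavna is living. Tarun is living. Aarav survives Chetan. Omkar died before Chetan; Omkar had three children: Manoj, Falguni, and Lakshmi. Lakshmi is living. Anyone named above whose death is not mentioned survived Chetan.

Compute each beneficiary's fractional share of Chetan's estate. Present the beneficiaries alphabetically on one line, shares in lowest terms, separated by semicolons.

Vikram, as surviving spouse, takes 2/3.
The remaining 1/3 passes to Chetan's descendants per stirpes.
The 1/3 is divided into 4 equal shares of 1/12 among Girish, Jayant, Aarav, Omkar.
Girish is living and takes 1/12.
Jayant predeceased; the 1/12 allotted to Jayant's branch passes to Jayant's issue by representation.
The 1/12 is divided into 3 equal shares of 1/36 among Kavita, Bhavna, Tarun.
Kavita predeceased; the 1/36 allotted to Kavita's branch passes to Kavita's issue by representation.
The 1/36 is divided into 2 equal shares of 1/72 among Usha, Rajiv.
Usha is living and takes 1/72.
Rajiv is living and takes 1/72.
Bhavna is living and takes 1/36.
Tarun is living and takes 1/36.
Aarav is living and takes 1/12.
Omkar predeceased; the 1/12 allotted to Omkar's branch passes to Omkar's issue by representation.
The 1/12 is divided into 3 equal shares of 1/36 among Manoj, Falguni, Lakshmi.
Manoj is living and takes 1/36.
Falguni is living and takes 1/36.
Lakshmi is living and takes 1/36.

Aarav 1/12; Bhavna 1/36; Falguni 1/36; Girish 1/12; Lakshmi 1/36; Manoj 1/36; Rajiv 1/72; Tarun 1/36; Usha 1/72; Vikram 2/3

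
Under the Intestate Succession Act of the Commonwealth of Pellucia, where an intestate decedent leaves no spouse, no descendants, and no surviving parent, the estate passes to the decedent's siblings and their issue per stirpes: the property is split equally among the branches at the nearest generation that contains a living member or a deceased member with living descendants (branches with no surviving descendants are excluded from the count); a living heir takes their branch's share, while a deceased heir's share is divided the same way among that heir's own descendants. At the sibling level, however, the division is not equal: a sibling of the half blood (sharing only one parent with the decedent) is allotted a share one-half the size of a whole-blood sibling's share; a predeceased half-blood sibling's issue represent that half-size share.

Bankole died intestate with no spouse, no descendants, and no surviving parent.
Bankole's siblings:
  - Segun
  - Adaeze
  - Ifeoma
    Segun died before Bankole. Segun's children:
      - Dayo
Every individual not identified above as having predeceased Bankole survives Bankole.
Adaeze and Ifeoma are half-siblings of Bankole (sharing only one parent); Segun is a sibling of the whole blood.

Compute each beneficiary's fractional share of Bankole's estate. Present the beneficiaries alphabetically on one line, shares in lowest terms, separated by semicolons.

No spouse, descendants, or parent survives, so the estate passes to Bankole's siblings per stirpes.
Half-blood siblings count for one-half the weight of whole-blood siblings at the initial division.
Dividing 1 in proportion to weights (total weight 2): Segun (weight 1) → 1/2; Adaeze (weight 1/2) → 1/4; Ifeoma (weight 1/2) → 1/4.
Segun predeceased; the 1/2 allotted to Segun's branch passes to Segun's issue by representation.
Dayo is the sole taker at this level and receives the full 1/2.
Adaeze is living and takes 1/4.
Ifeoma is living and takes 1/4.

Adaeze 1/4; Dayo 1/2; Ifeoma 1/4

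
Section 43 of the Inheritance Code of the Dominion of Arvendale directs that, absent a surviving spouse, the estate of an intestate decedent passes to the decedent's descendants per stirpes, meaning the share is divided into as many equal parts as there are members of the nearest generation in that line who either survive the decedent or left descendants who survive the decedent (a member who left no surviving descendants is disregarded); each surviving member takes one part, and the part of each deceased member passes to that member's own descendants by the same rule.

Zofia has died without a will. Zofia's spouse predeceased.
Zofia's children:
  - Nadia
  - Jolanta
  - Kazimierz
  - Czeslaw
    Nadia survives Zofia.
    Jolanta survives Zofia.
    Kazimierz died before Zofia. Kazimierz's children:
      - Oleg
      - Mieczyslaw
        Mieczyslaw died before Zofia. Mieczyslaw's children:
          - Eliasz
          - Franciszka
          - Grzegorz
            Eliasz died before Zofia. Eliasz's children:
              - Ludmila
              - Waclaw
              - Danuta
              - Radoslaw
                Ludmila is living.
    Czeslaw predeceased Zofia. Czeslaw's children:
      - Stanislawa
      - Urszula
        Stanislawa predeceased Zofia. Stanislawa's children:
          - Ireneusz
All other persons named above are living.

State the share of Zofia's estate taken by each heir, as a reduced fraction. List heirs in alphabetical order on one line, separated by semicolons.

There is no surviving spouse, so the entire estate passes to Zofia's descendants per stirpes.
The estate is divided into 4 equal shares of 1/4 among Nadia, Jolanta, Kazimierz, Czeslaw.
Nadia is living and takes 1/4.
Jolanta is living and takes 1/4.
Kazimierz predeceased; the 1/4 allotted to Kazimierz's branch passes to Kazimierz's issue by representation.
The 1/4 is divided into 2 equal shares of 1/8 among Oleg, Mieczyslaw.
Oleg is living and takes 1/8.
Mieczyslaw predeceased; the 1/8 allotted to Mieczyslaw's branch passes to Mieczyslaw's issue by representation.
The 1/8 is divided into 3 equal shares of 1/24 among Eliasz, Franciszka, Grzegorz.
Eliasz predeceased; the 1/24 allotted to Eliasz's branch passes to Eliasz's issue by representation.
The 1/24 is divided into 4 equal shares of 1/96 among Ludmila, Waclaw, Danuta, Radoslaw.
Ludmila is living and takes 1/96.
Waclaw is living and takes 1/96.
Danuta is living and takes 1/96.
Radoslaw is living and takes 1/96.
Franciszka is living and takes 1/24.
Grzegorz is living and takes 1/24.
Czeslaw predeceased; the 1/4 allotted to Czeslaw's branch passes to Czeslaw's issue by representation.
The 1/4 is divided into 2 equal shares of 1/8 among Stanislawa, Urszula.
Stanislawa predeceased; the 1/8 allotted to Stanislawa's branch passes to Stanislawa's issue by representation.
Ireneusz is the sole taker at this level and receives the full 1/8.
Urszula is living and takes 1/8.

Danuta 1/96; Franciszka 1/24; Grzegorz 1/24; Ireneusz 1/8; Jolanta 1/4; Ludmila 1/96; Nadia 1/4; Oleg 1/8; Radoslaw 1/96; Urszula 1/8; Waclaw 1/96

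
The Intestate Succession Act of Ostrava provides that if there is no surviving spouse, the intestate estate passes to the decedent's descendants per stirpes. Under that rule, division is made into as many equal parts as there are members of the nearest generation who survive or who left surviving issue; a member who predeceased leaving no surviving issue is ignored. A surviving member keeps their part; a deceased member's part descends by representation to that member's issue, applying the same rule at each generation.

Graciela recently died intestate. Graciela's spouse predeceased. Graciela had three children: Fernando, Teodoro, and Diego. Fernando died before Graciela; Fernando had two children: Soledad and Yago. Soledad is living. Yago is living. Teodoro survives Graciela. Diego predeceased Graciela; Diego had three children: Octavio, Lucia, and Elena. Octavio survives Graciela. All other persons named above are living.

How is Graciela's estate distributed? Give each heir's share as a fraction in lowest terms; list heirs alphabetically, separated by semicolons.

Elena 1/9; Lucia 1/9; Octavio 1/9; Soledad 1/6; Teodoro 1/3; Yago 1/6

There is no surviving spouse, so the entire estate passes to Graciela's descendants per stirpes.
The estate is divided into 3 equal shares of 1/3 among Fernando, Teodoro, Diego.
Fernando predeceased; the 1/3 allotted to Fernando's branch passes to Fernando's issue by representation.
The 1/3 is divided into 2 equal shares of 1/6 among Soledad, Yago.
Soledad is living and takes 1/6.
Yago is living and takes 1/6.
Teodoro is living and takes 1/3.
Diego predeceased; the 1/3 allotted to Diego's branch passes to Diego's issue by representation.
The 1/3 is divided into 3 equal shares of 1/9 among Octavio, Lucia, Elena.
Octavio is living and takes 1/9.
Lucia is living and takes 1/9.
Elena is living and takes 1/9.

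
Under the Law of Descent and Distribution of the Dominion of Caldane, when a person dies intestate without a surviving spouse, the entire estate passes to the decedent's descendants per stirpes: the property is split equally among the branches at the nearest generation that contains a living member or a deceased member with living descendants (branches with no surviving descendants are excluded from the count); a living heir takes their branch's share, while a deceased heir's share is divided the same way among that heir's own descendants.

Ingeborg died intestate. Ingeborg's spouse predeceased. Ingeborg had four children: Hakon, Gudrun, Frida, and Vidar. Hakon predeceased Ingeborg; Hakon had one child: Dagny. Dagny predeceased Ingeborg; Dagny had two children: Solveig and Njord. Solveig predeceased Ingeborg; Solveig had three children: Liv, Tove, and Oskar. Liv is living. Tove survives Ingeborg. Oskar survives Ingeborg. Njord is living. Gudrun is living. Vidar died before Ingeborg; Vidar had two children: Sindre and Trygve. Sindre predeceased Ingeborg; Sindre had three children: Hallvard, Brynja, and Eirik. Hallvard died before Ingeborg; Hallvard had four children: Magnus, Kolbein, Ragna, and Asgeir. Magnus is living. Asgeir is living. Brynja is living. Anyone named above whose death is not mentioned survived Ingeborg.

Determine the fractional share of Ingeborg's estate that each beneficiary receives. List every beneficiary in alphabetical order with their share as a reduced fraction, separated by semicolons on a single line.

Asgeir 1/96; Brynja 1/24; Eirik 1/24; Frida 1/4; Gudrun 1/4; Kolbein 1/96; Liv 1/24; Magnus 1/96; Njord 1/8; Oskar 1/24; Ragna 1/96; Tove 1/24; Trygve 1/8

There is no surviving spouse, so the entire estate passes to Ingeborg's descendants per stirpes.
The estate is divided into 4 equal shares of 1/4 among Hakon, Gudrun, Frida, Vidar.
Hakon predeceased; the 1/4 allotted to Hakon's branch passes to Hakon's issue by representation.
Dagny's line is the sole branch at this level, so the full 1/4 passes to Dagny's issue by representation.
The 1/4 is divided into 2 equal shares of 1/8 among Solveig, Njord.
Solveig predeceased; the 1/8 allotted to Solveig's branch passes to Solveig's issue by representation.
The 1/8 is divided into 3 equal shares of 1/24 among Liv, Tove, Oskar.
Liv is living and takes 1/24.
Tove is living and takes 1/24.
Oskar is living and takes 1/24.
Njord is living and takes 1/8.
Gudrun is living and takes 1/4.
Frida is living and takes 1/4.
Vidar predeceased; the 1/4 allotted to Vidar's branch passes to Vidar's issue by representation.
The 1/4 is divided into 2 equal shares of 1/8 among Sindre, Trygve.
Sindre predeceased; the 1/8 allotted to Sindre's branch passes to Sindre's issue by representation.
The 1/8 is divided into 3 equal shares of 1/24 among Hallvard, Brynja, Eirik.
Hallvard predeceased; the 1/24 allotted to Hallvard's branch passes to Hallvard's issue by representation.
The 1/24 is divided into 4 equal shares of 1/96 among Magnus, Kolbein, Ragna, Asgeir.
Magnus is living and takes 1/96.
Kolbein is living and takes 1/96.
Ragna is living and takes 1/96.
Asgeir is living and takes 1/96.
Brynja is living and takes 1/24.
Eirik is living and takes 1/24.
Trygve is living and takes 1/8.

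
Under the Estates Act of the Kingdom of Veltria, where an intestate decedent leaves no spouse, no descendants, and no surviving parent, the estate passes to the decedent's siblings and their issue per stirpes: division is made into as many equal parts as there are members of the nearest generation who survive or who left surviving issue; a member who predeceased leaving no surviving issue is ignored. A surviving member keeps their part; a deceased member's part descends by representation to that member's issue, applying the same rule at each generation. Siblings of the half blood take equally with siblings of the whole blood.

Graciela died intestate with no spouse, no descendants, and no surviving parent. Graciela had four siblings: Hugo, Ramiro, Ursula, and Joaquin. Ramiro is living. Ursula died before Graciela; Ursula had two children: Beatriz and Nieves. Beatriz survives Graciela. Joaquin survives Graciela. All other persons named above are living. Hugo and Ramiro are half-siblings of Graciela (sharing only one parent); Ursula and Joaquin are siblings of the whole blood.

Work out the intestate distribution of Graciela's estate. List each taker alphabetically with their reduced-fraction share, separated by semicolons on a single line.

No spouse, descendants, or parent survives, so the estate passes to Graciela's siblings per stirpes.
Half-blood and whole-blood siblings take equally under the stated rule.
The estate is divided into 4 equal shares of 1/4 among Hugo, Ramiro, Ursula, Joaquin.
Hugo is living and takes 1/4.
Ramiro is living and takes 1/4.
Ursula predeceased; the 1/4 allotted to Ursula's branch passes to Ursula's issue by representation.
The 1/4 is divided into 2 equal shares of 1/8 among Beatriz, Nieves.
Beatriz is living and takes 1/8.
Nieves is living and takes 1/8.
Joaquin is living and takes 1/4.

Beatriz 1/8; Hugo 1/4; Joaquin 1/4; Nieves 1/8; Ramiro 1/4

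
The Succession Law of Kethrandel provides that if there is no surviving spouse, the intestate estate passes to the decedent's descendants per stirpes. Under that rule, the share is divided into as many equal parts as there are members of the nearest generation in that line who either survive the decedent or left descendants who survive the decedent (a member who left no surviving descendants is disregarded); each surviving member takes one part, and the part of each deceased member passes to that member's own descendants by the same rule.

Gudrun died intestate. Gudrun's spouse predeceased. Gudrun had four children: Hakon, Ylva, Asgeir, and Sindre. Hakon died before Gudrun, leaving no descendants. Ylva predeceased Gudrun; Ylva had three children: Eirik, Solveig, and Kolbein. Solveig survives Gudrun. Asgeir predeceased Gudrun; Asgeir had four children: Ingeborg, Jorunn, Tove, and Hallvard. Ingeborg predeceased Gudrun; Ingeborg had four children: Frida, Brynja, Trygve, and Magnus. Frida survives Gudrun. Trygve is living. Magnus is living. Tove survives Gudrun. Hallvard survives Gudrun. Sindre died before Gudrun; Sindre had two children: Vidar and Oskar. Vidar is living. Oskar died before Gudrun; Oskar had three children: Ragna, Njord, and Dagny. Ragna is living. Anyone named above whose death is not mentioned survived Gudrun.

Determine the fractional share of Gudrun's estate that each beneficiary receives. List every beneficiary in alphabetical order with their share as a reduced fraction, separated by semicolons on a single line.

There is no surviving spouse, so the entire estate passes to Gudrun's descendants per stirpes.
Hakon left no surviving issue, so that branch lapses and is disregarded.
The estate is divided into 3 equal shares of 1/3 among Ylva, Asgeir, Sindre.
Ylva predeceased; the 1/3 allotted to Ylva's branch passes to Ylva's issue by representation.
The 1/3 is divided into 3 equal shares of 1/9 among Eirik, Solveig, Kolbein.
Eirik is living and takes 1/9.
Solveig is living and takes 1/9.
Kolbein is living and takes 1/9.
Asgeir predeceased; the 1/3 allotted to Asgeir's branch passes to Asgeir's issue by representation.
The 1/3 is divided into 4 equal shares of 1/12 among Ingeborg, Jorunn, Tove, Hallvard.
Ingeborg predeceased; the 1/12 allotted to Ingeborg's branch passes to Ingeborg's issue by representation.
The 1/12 is divided into 4 equal shares of 1/48 among Frida, Brynja, Trygve, Magnus.
Frida is living and takes 1/48.
Brynja is living and takes 1/48.
Trygve is living and takes 1/48.
Magnus is living and takes 1/48.
Jorunn is living and takes 1/12.
Tove is living and takes 1/12.
Hallvard is living and takes 1/12.
Sindre predeceased; the 1/3 allotted to Sindre's branch passes to Sindre's issue by representation.
The 1/3 is divided into 2 equal shares of 1/6 among Vidar, Oskar.
Vidar is living and takes 1/6.
Oskar predeceased; the 1/6 allotted to Oskar's branch passes to Oskar's issue by representation.
The 1/6 is divided into 3 equal shares of 1/18 among Ragna, Njord, Dagny.
Ragna is living and takes 1/18.
Njord is living and takes 1/18.
Dagny is living and takes 1/18.

Brynja 1/48; Dagny 1/18; Eirik 1/9; Frida 1/48; Hallvard 1/12; Jorunn 1/12; Kolbein 1/9; Magnus 1/48; Njord 1/18; Ragna 1/18; Solveig 1/9; Tove 1/12; Trygve 1/48; Vidar 1/6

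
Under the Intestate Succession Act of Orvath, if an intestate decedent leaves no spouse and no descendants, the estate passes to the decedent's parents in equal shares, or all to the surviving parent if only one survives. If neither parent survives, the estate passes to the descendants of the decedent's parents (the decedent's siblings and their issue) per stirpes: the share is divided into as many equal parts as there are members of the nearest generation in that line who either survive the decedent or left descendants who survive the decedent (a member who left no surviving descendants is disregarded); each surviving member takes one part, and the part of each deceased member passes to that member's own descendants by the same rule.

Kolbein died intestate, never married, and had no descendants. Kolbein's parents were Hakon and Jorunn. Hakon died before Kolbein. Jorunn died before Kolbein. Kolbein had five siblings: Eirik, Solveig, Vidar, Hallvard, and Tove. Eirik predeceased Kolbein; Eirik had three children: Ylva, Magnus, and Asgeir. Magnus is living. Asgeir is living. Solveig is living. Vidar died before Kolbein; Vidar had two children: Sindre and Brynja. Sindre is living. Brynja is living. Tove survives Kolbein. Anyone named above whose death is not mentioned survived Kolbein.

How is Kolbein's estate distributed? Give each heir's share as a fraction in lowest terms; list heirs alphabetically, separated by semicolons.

Asgeir 1/15; Brynja 1/10; Hallvard 1/5; Magnus 1/15; Sindre 1/10; Solveig 1/5; Tove 1/5; Ylva 1/15

Neither parent survives and there are no descendants, so the estate passes to Kolbein's siblings and their issue per stirpes.
The estate is divided into 5 equal shares of 1/5 among Eirik, Solveig, Vidar, Hallvard, Tove.
Eirik predeceased; the 1/5 allotted to Eirik's branch passes to Eirik's issue by representation.
The 1/5 is divided into 3 equal shares of 1/15 among Ylva, Magnus, Asgeir.
Ylva is living and takes 1/15.
Magnus is living and takes 1/15.
Asgeir is living and takes 1/15.
Solveig is living and takes 1/5.
Vidar predeceased; the 1/5 allotted to Vidar's branch passes to Vidar's issue by representation.
The 1/5 is divided into 2 equal shares of 1/10 among Sindre, Brynja.
Sindre is living and takes 1/10.
Brynja is living and takes 1/10.
Hallvard is living and takes 1/5.
Tove is living and takes 1/5.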